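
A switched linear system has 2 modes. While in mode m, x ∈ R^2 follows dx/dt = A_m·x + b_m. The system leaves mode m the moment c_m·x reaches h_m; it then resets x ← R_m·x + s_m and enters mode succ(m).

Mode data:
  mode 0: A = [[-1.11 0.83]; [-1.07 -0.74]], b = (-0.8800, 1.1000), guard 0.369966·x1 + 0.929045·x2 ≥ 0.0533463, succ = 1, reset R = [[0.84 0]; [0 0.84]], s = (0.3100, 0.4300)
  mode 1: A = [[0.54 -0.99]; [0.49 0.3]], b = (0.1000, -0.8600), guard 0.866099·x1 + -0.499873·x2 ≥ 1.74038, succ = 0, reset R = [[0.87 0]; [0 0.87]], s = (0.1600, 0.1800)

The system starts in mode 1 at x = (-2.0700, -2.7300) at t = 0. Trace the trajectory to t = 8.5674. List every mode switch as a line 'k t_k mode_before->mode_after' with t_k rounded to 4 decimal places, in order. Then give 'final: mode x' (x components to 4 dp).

1 0.5808 1->0
2 1.8259 0->1
3 4.1712 1->0
4 5.3374 0->1
5 7.6272 1->0
final: 0 -0.5697 0.0218

Mode 1: guard c·x = 1.7404 hit at Δt = 0.5808 (t = 0.5808), x⁻ = (-0.4302, -4.2270) → reset → x⁺ = (-0.2142, -3.4975), jump to mode 0
Mode 0: guard c·x = 0.0533 hit at Δt = 1.2451 (t = 1.8259), x⁻ = (-1.1075, 0.4985) → reset → x⁺ = (-0.6203, 0.8487), jump to mode 1
Mode 1: guard c·x = 1.7404 hit at Δt = 2.3453 (t = 4.1712), x⁻ = (0.3648, -2.8496) → reset → x⁺ = (0.4774, -2.2992), jump to mode 0
Mode 0: guard c·x = 0.0533 hit at Δt = 1.1662 (t = 5.3374), x⁻ = (-0.7729, 0.3652) → reset → x⁺ = (-0.3393, 0.7368), jump to mode 1
Mode 1: guard c·x = 1.7404 hit at Δt = 2.2898 (t = 7.6272), x⁻ = (0.7476, -2.1864) → reset → x⁺ = (0.8104, -1.7221), jump to mode 0
Mode 0: flow for 0.9402 to horizon, guard not reached → x = (-0.5697, 0.0218)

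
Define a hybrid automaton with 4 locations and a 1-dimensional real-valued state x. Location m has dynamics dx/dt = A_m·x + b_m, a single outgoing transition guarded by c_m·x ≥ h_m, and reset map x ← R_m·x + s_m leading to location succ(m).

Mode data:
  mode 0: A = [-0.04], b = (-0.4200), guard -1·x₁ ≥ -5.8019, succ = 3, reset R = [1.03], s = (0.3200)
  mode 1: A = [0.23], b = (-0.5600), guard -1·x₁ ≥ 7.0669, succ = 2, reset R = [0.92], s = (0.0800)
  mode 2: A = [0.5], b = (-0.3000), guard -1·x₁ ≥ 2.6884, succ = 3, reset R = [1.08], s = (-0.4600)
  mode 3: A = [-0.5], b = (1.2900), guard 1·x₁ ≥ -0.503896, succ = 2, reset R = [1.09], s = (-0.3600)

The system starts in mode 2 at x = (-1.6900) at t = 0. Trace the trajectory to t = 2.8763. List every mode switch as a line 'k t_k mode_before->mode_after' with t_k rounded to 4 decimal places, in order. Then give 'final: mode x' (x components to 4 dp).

Mode 2: guard c·x = 2.6884 hit at Δt = 0.7237 (t = 0.7237), x⁻ = (-2.6884) → reset → x⁺ = (-3.3635), jump to mode 3
Mode 3: guard c·x = -0.5039 hit at Δt = 1.3122 (t = 2.0359), x⁻ = (-0.5039) → reset → x⁺ = (-0.9092), jump to mode 2
Mode 2: flow for 0.8404 to horizon, guard not reached → x = (-1.6975)

1 0.7237 2->3
2 2.0359 3->2
final: 2 -1.6975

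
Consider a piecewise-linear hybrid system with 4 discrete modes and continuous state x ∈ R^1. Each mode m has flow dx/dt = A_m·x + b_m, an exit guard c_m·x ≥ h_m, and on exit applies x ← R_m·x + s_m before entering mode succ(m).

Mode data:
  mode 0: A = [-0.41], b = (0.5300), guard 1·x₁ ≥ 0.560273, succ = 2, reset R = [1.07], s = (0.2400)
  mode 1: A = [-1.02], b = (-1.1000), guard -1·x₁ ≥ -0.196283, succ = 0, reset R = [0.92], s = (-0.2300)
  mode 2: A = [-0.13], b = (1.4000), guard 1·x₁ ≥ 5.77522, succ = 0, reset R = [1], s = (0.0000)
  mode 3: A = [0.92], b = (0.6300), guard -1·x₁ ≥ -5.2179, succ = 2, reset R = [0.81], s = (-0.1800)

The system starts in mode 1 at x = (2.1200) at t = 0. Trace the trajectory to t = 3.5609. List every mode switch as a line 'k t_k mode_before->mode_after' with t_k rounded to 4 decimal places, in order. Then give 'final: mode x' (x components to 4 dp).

1 0.9019 1->0
2 2.3791 0->2
final: 2 2.2536

Mode 1: guard c·x = -0.1963 hit at Δt = 0.9019 (t = 0.9019), x⁻ = (0.1963) → reset → x⁺ = (-0.0494), jump to mode 0
Mode 0: guard c·x = 0.5603 hit at Δt = 1.4772 (t = 2.3791), x⁻ = (0.5603) → reset → x⁺ = (0.8395), jump to mode 2
Mode 2: flow for 1.1818 to horizon, guard not reached → x = (2.2536)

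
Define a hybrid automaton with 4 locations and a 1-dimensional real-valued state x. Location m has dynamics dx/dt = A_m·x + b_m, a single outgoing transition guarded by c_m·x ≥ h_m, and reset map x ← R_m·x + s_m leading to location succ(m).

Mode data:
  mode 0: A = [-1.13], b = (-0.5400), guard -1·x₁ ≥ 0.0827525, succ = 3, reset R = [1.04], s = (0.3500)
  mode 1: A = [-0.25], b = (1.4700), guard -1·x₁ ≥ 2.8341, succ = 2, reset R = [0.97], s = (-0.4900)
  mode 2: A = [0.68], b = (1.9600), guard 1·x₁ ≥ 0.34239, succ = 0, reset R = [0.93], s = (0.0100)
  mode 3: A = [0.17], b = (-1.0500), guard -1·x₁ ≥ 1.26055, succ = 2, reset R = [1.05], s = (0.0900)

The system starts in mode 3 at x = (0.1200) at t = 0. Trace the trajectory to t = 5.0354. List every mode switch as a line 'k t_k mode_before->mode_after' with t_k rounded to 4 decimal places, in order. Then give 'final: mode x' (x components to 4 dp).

1 1.2079 3->2
2 2.1944 2->0
3 2.8256 0->3
4 4.1750 3->2
final: 2 0.0774

Mode 3: guard c·x = 1.2606 hit at Δt = 1.2079 (t = 1.2079), x⁻ = (-1.2606) → reset → x⁺ = (-1.2336), jump to mode 2
Mode 2: guard c·x = 0.3424 hit at Δt = 0.9865 (t = 2.1944), x⁻ = (0.3424) → reset → x⁺ = (0.3284), jump to mode 0
Mode 0: guard c·x = 0.0828 hit at Δt = 0.6312 (t = 2.8256), x⁻ = (-0.0828) → reset → x⁺ = (0.2639), jump to mode 3
Mode 3: guard c·x = 1.2606 hit at Δt = 1.3494 (t = 4.1750), x⁻ = (-1.2605) → reset → x⁺ = (-1.2336), jump to mode 2
Mode 2: flow for 0.8604 to horizon, guard not reached → x = (0.0774)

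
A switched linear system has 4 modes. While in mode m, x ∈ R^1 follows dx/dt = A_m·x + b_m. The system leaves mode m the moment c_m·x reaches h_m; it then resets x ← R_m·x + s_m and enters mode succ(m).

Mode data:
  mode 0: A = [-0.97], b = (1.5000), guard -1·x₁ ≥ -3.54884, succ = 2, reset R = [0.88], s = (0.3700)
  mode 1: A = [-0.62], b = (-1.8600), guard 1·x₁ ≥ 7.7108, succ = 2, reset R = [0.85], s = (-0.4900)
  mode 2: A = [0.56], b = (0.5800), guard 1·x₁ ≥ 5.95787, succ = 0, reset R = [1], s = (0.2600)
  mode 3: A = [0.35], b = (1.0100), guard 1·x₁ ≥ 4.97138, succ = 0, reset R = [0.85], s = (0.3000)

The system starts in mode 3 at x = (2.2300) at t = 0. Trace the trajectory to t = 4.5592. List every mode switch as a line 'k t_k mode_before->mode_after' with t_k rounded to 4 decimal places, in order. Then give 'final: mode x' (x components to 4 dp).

1 1.2260 3->0
2 1.6356 0->2
3 2.4116 2->0
4 3.2849 0->2
5 4.0609 2->0
final: 0 4.4274

Mode 3: guard c·x = 4.9714 hit at Δt = 1.2260 (t = 1.2260), x⁻ = (4.9714) → reset → x⁺ = (4.5257), jump to mode 0
Mode 0: guard c·x = -3.5488 hit at Δt = 0.4096 (t = 1.6356), x⁻ = (3.5488) → reset → x⁺ = (3.4930), jump to mode 2
Mode 2: guard c·x = 5.9579 hit at Δt = 0.7760 (t = 2.4116), x⁻ = (5.9579) → reset → x⁺ = (6.2179), jump to mode 0
Mode 0: guard c·x = -3.5488 hit at Δt = 0.8733 (t = 3.2849), x⁻ = (3.5488) → reset → x⁺ = (3.4930), jump to mode 2
Mode 2: guard c·x = 5.9579 hit at Δt = 0.7760 (t = 4.0609), x⁻ = (5.9579) → reset → x⁺ = (6.2179), jump to mode 0
Mode 0: flow for 0.4983 to horizon, guard not reached → x = (4.4274)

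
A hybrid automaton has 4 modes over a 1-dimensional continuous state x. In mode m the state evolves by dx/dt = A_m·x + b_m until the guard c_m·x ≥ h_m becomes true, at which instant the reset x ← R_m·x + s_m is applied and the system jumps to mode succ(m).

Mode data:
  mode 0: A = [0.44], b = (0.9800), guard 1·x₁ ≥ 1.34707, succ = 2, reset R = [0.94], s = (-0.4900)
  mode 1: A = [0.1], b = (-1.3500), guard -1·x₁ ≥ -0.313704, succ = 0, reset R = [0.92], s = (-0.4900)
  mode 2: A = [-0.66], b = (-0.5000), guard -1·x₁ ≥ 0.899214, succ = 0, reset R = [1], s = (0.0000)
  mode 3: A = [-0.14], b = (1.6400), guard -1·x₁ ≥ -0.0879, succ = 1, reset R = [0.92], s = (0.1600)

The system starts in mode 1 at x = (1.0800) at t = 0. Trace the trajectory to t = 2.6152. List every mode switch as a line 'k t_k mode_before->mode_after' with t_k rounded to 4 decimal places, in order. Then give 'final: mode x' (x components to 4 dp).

Mode 1: guard c·x = -0.3137 hit at Δt = 0.5987 (t = 0.5987), x⁻ = (0.3137) → reset → x⁺ = (-0.2014), jump to mode 0
Mode 0: guard c·x = 1.3471 hit at Δt = 1.2904 (t = 1.8891), x⁻ = (1.3471) → reset → x⁺ = (0.7762), jump to mode 2
Mode 2: flow for 0.7261 to horizon, guard not reached → x = (0.1923)

1 0.5987 1->0
2 1.8891 0->2
final: 2 0.1923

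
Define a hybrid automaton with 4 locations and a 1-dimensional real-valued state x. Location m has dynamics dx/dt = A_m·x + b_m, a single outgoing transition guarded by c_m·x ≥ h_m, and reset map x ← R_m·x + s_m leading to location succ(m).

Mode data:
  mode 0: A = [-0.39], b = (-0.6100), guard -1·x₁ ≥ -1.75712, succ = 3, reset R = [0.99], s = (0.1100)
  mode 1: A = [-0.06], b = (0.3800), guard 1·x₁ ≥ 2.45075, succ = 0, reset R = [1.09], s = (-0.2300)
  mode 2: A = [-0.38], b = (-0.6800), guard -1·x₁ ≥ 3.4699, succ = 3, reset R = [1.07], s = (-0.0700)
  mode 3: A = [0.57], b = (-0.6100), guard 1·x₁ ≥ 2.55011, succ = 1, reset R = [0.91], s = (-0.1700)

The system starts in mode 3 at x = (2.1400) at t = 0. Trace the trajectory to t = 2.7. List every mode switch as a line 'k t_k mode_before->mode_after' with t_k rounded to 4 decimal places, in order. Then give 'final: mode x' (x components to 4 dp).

1 0.5693 3->1
2 1.8104 1->0
3 2.2907 0->3
final: 3 2.0544

Mode 3: guard c·x = 2.5501 hit at Δt = 0.5693 (t = 0.5693), x⁻ = (2.5501) → reset → x⁺ = (2.1506), jump to mode 1
Mode 1: guard c·x = 2.4508 hit at Δt = 1.2411 (t = 1.8104), x⁻ = (2.4507) → reset → x⁺ = (2.4413), jump to mode 0
Mode 0: guard c·x = -1.7571 hit at Δt = 0.4803 (t = 2.2907), x⁻ = (1.7571) → reset → x⁺ = (1.8495), jump to mode 3
Mode 3: flow for 0.4093 to horizon, guard not reached → x = (2.0544)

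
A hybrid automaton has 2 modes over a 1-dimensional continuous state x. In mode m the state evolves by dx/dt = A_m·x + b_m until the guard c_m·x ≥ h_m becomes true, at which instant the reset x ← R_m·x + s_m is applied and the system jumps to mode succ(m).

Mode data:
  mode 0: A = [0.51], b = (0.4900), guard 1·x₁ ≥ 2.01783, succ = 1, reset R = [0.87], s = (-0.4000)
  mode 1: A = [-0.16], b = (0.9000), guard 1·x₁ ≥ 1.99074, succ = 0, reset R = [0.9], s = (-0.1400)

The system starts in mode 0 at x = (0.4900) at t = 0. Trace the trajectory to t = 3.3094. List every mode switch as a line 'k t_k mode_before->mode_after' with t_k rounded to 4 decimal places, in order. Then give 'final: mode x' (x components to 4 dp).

1 1.4105 0->1
2 2.4173 1->0
3 2.6745 0->1
final: 1 1.7679

Mode 0: guard c·x = 2.0178 hit at Δt = 1.4105 (t = 1.4105), x⁻ = (2.0178) → reset → x⁺ = (1.3555), jump to mode 1
Mode 1: guard c·x = 1.9907 hit at Δt = 1.0068 (t = 2.4173), x⁻ = (1.9907) → reset → x⁺ = (1.6517), jump to mode 0
Mode 0: guard c·x = 2.0178 hit at Δt = 0.2572 (t = 2.6745), x⁻ = (2.0178) → reset → x⁺ = (1.3555), jump to mode 1
Mode 1: flow for 0.6349 to horizon, guard not reached → x = (1.7679)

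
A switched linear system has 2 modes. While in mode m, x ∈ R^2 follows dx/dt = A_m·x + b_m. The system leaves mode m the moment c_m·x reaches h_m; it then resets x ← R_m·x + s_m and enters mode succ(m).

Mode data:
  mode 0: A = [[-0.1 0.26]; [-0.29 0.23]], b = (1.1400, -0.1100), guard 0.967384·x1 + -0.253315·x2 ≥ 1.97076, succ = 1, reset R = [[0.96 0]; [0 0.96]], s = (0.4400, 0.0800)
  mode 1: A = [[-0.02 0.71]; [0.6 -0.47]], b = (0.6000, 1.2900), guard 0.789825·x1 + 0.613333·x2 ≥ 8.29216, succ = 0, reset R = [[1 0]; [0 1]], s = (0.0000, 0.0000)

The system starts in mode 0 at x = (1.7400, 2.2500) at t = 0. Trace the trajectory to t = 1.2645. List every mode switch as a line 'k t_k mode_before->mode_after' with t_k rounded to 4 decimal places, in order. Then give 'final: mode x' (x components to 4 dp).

1 0.5699 0->1
final: 1 4.7007 3.6398

Mode 0: guard c·x = 1.9708 hit at Δt = 0.5699 (t = 0.5699), x⁻ = (2.5914, 2.1163) → reset → x⁺ = (2.9277, 2.1117), jump to mode 1
Mode 1: flow for 0.6946 to horizon, guard not reached → x = (4.7007, 3.6398)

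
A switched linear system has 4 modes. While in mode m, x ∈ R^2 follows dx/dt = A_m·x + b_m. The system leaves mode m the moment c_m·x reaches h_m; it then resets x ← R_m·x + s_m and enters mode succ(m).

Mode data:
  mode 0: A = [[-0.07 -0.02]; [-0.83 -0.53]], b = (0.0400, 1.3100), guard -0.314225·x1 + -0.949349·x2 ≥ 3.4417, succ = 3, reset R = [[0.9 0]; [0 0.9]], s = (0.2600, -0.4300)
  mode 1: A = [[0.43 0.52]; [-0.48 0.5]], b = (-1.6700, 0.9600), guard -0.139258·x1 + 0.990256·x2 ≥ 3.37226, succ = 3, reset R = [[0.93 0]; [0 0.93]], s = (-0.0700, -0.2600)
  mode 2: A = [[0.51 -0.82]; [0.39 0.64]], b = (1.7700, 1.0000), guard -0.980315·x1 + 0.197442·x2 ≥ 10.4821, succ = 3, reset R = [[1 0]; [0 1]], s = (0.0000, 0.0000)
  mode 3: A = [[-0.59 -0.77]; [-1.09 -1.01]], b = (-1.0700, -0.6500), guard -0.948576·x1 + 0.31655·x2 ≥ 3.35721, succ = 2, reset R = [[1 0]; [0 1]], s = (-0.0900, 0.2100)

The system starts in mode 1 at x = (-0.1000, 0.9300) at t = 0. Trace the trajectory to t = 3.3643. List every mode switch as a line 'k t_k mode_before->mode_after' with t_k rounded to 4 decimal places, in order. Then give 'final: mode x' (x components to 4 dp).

Mode 1: guard c·x = 3.3723 hit at Δt = 1.0343 (t = 1.0343), x⁻ = (-1.0668, 3.2554) → reset → x⁺ = (-1.0622, 2.7675), jump to mode 3
Mode 3: guard c·x = 3.3572 hit at Δt = 1.1708 (t = 2.2051), x⁻ = (-2.8414, 2.0912) → reset → x⁺ = (-2.9314, 2.3012), jump to mode 2
Mode 2: flow for 1.1592 to horizon, guard not reached → x = (-6.3784, 3.7617)

1 1.0343 1->3
2 2.2051 3->2
final: 2 -6.3784 3.7617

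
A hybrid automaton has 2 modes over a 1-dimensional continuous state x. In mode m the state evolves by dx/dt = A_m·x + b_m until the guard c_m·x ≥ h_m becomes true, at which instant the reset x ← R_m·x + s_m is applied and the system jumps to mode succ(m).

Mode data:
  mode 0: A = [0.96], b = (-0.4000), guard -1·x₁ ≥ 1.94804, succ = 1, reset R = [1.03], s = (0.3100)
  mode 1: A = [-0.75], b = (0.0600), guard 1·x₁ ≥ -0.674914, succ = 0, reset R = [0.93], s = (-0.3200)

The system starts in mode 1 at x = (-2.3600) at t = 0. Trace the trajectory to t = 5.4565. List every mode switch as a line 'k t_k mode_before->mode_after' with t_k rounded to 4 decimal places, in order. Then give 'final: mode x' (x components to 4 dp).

Mode 1: guard c·x = -0.6749 hit at Δt = 1.5642 (t = 1.5642), x⁻ = (-0.6749) → reset → x⁺ = (-0.9477), jump to mode 0
Mode 0: guard c·x = 1.9480 hit at Δt = 0.5729 (t = 2.1371), x⁻ = (-1.9480) → reset → x⁺ = (-1.6965), jump to mode 1
Mode 1: guard c·x = -0.6749 hit at Δt = 1.1410 (t = 3.2781), x⁻ = (-0.6749) → reset → x⁺ = (-0.9477), jump to mode 0
Mode 0: guard c·x = 1.9480 hit at Δt = 0.5729 (t = 3.8511), x⁻ = (-1.9480) → reset → x⁺ = (-1.6965), jump to mode 1
Mode 1: guard c·x = -0.6749 hit at Δt = 1.1410 (t = 4.9921), x⁻ = (-0.6749) → reset → x⁺ = (-0.9477), jump to mode 0
Mode 0: flow for 0.4644 to horizon, guard not reached → x = (-1.7141)

1 1.5642 1->0
2 2.1371 0->1
3 3.2781 1->0
4 3.8511 0->1
5 4.9921 1->0
final: 0 -1.7141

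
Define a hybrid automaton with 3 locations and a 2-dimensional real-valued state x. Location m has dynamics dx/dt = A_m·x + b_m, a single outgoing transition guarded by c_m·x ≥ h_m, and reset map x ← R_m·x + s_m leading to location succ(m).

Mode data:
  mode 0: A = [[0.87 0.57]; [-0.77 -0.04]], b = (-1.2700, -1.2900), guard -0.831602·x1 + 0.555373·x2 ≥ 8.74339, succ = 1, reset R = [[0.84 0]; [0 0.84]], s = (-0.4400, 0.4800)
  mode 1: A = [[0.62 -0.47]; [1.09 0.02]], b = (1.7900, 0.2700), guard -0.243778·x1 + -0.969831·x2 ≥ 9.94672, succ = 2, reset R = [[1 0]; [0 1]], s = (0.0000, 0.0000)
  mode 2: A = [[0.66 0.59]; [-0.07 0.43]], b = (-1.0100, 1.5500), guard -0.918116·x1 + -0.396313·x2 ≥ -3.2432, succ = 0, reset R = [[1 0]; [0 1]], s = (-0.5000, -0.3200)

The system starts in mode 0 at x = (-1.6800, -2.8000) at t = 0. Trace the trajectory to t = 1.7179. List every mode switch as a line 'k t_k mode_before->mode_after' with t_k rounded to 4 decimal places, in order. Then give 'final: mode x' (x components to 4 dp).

1 1.2189 0->1
final: 1 -10.6845 -4.1575

Mode 0: guard c·x = 8.7434 hit at Δt = 1.2189 (t = 1.2189), x⁻ = (-10.0431, 0.7050) → reset → x⁺ = (-8.8762, 1.0722), jump to mode 1
Mode 1: flow for 0.4990 to horizon, guard not reached → x = (-10.6845, -4.1575)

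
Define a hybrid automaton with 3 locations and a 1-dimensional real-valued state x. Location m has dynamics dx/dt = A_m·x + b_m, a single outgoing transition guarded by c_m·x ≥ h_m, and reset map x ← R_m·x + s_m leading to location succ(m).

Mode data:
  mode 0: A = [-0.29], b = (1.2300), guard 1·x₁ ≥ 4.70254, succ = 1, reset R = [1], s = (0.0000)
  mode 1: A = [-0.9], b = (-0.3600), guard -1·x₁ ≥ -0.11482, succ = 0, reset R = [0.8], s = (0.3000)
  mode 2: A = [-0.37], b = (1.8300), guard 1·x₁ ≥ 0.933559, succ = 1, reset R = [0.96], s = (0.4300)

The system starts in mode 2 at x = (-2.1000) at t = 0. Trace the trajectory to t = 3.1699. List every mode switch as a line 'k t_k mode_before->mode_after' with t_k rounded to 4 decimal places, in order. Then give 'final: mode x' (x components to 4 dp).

1 1.5218 2->1
2 2.8661 1->0
final: 0 0.7165

Mode 2: guard c·x = 0.9336 hit at Δt = 1.5218 (t = 1.5218), x⁻ = (0.9336) → reset → x⁺ = (1.3262), jump to mode 1
Mode 1: guard c·x = -0.1148 hit at Δt = 1.3443 (t = 2.8661), x⁻ = (0.1148) → reset → x⁺ = (0.3919), jump to mode 0
Mode 0: flow for 0.3038 to horizon, guard not reached → x = (0.7165)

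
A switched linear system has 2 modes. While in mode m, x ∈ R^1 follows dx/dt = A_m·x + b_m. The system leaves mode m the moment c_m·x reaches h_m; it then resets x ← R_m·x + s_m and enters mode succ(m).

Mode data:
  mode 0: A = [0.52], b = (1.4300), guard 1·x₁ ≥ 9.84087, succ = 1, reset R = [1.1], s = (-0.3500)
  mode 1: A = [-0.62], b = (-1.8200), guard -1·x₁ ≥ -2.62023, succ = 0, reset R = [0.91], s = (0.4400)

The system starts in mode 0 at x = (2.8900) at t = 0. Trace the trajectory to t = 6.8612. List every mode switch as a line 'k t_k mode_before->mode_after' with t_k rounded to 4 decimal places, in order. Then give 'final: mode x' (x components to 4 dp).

1 1.5444 0->1
2 2.9657 1->0
3 4.5326 0->1
4 5.9539 1->0
final: 0 6.1851

Mode 0: guard c·x = 9.8409 hit at Δt = 1.5444 (t = 1.5444), x⁻ = (9.8409) → reset → x⁺ = (10.4750), jump to mode 1
Mode 1: guard c·x = -2.6202 hit at Δt = 1.4213 (t = 2.9657), x⁻ = (2.6202) → reset → x⁺ = (2.8244), jump to mode 0
Mode 0: guard c·x = 9.8409 hit at Δt = 1.5669 (t = 4.5326), x⁻ = (9.8409) → reset → x⁺ = (10.4750), jump to mode 1
Mode 1: guard c·x = -2.6202 hit at Δt = 1.4213 (t = 5.9539), x⁻ = (2.6202) → reset → x⁺ = (2.8244), jump to mode 0
Mode 0: flow for 0.9073 to horizon, guard not reached → x = (6.1851)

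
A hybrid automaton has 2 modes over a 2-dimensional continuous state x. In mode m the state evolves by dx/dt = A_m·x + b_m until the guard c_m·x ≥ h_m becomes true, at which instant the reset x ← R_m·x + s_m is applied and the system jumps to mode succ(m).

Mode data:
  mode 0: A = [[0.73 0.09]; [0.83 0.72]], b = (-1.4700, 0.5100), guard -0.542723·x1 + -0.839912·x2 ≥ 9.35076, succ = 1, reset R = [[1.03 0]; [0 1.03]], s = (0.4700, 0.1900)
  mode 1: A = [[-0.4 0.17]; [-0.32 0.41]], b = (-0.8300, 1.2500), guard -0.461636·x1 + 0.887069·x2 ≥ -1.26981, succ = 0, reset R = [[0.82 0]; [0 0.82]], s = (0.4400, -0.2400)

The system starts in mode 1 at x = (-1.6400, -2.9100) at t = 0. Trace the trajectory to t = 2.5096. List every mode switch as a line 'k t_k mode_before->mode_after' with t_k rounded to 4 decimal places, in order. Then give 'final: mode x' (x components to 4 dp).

1 0.6146 1->0
2 1.6667 0->1
final: 1 -5.2115 -7.8793

Mode 1: guard c·x = -1.2698 hit at Δt = 0.6146 (t = 0.6146), x⁻ = (-1.9843, -2.4641) → reset → x⁺ = (-1.1871, -2.2605), jump to mode 0
Mode 0: guard c·x = 9.3508 hit at Δt = 1.0521 (t = 1.6667), x⁻ = (-5.4523, -7.6099) → reset → x⁺ = (-5.1458, -7.6482), jump to mode 1
Mode 1: flow for 0.8429 to horizon, guard not reached → x = (-5.2115, -7.8793)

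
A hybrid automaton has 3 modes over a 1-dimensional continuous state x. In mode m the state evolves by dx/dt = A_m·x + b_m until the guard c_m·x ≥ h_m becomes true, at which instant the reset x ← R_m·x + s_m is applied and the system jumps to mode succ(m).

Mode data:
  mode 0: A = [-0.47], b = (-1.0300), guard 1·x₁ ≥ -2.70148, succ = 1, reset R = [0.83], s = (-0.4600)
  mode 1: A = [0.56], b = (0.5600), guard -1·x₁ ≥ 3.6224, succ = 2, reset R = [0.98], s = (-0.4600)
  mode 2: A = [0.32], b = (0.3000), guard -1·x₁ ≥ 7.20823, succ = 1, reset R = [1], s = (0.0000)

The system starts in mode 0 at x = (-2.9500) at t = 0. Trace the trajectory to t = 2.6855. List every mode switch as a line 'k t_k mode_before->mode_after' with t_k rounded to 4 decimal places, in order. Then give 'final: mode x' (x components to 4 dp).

Mode 0: guard c·x = -2.7015 hit at Δt = 0.8446 (t = 0.8446), x⁻ = (-2.7015) → reset → x⁺ = (-2.7022), jump to mode 1
Mode 1: guard c·x = 3.6224 hit at Δt = 0.7717 (t = 1.6163), x⁻ = (-3.6224) → reset → x⁺ = (-4.0100), jump to mode 2
Mode 2: flow for 1.0692 to horizon, guard not reached → x = (-5.2634)

1 0.8446 0->1
2 1.6163 1->2
final: 2 -5.2634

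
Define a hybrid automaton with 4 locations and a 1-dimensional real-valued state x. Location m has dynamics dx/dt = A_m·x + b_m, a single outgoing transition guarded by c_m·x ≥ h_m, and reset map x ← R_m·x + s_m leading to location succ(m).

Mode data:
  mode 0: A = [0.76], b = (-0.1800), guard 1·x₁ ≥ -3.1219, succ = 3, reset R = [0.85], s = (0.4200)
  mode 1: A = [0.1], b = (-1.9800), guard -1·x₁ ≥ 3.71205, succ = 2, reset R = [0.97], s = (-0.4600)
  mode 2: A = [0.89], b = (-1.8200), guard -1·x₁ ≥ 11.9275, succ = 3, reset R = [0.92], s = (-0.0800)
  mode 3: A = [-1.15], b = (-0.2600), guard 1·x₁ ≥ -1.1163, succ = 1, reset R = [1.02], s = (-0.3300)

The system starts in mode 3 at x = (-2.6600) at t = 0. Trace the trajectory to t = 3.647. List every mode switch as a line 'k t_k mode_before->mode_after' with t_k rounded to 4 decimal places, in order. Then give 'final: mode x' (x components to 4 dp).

Mode 3: guard c·x = -1.1163 hit at Δt = 0.8746 (t = 0.8746), x⁻ = (-1.1163) → reset → x⁺ = (-1.4686), jump to mode 1
Mode 1: guard c·x = 3.7121 hit at Δt = 1.0028 (t = 1.8774), x⁻ = (-3.7121) → reset → x⁺ = (-4.0607), jump to mode 2
Mode 2: guard c·x = 11.9275 hit at Δt = 0.9302 (t = 2.8076), x⁻ = (-11.9275) → reset → x⁺ = (-11.0533), jump to mode 3
Mode 3: flow for 0.8394 to horizon, guard not reached → x = (-4.3498)

1 0.8746 3->1
2 1.8774 1->2
3 2.8076 2->3
final: 3 -4.3498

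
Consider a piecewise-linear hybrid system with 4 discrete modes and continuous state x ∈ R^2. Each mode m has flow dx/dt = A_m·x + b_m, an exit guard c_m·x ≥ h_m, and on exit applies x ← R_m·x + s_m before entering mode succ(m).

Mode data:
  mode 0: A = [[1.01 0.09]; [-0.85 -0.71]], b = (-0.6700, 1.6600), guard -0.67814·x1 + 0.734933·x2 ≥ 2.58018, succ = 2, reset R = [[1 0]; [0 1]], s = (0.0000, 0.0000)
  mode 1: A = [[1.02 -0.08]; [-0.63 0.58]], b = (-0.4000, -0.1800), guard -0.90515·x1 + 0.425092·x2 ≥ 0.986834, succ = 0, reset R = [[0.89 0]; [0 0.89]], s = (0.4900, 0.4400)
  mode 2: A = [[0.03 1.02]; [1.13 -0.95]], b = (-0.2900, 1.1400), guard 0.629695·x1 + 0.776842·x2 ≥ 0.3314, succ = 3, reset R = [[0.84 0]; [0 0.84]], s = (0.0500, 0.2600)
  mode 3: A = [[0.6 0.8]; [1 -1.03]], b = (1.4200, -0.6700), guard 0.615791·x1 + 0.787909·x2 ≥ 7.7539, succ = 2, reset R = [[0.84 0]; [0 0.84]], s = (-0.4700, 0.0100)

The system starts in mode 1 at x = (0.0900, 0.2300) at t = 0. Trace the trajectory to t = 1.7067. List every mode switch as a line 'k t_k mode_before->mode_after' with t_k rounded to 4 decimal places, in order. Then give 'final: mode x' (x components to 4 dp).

Mode 1: guard c·x = 0.9868 hit at Δt = 1.3714 (t = 1.3714), x⁻ = (-0.8878, 0.4311) → reset → x⁺ = (-0.3001, 0.8236), jump to mode 0
Mode 0: flow for 0.3353 to horizon, guard not reached → x = (-0.6514, 1.2647)

1 1.3714 1->0
final: 0 -0.6514 1.2647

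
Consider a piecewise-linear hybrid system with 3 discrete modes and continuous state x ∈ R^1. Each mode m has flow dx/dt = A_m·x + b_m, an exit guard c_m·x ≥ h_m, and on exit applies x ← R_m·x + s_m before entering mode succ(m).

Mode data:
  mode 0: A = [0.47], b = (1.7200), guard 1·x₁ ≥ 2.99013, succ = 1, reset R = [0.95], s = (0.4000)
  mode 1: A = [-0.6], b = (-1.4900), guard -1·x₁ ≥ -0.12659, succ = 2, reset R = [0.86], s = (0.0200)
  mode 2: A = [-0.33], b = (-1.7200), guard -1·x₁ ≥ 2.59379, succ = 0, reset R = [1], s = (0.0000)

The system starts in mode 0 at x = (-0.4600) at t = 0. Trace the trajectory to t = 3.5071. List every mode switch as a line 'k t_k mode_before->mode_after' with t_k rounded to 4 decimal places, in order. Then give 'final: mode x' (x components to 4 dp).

1 1.5565 0->1
2 2.8654 1->2
final: 2 -0.8904

Mode 0: guard c·x = 2.9901 hit at Δt = 1.5565 (t = 1.5565), x⁻ = (2.9901) → reset → x⁺ = (3.2406), jump to mode 1
Mode 1: guard c·x = -0.1266 hit at Δt = 1.3089 (t = 2.8654), x⁻ = (0.1266) → reset → x⁺ = (0.1289), jump to mode 2
Mode 2: flow for 0.6417 to horizon, guard not reached → x = (-0.8904)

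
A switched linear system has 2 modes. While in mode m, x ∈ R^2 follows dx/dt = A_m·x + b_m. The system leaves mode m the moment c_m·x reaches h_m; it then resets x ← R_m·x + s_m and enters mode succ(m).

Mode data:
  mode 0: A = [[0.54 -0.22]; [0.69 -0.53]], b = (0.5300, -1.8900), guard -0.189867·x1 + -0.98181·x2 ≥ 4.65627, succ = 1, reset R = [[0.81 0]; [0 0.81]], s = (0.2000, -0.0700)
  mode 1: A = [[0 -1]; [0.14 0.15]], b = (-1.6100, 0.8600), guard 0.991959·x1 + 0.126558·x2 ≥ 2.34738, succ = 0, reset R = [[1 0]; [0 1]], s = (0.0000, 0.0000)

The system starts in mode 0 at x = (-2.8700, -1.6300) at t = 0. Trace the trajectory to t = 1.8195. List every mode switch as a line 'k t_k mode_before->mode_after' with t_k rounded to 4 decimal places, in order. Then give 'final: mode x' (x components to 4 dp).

Mode 0: guard c·x = 4.6563 hit at Δt = 0.9808 (t = 0.9808), x⁻ = (-3.3841, -4.0881) → reset → x⁺ = (-2.5412, -3.3814), jump to mode 1
Mode 1: flow for 0.8387 to horizon, guard not reached → x = (-1.0795, -3.2937)

1 0.9808 0->1
final: 1 -1.0795 -3.2937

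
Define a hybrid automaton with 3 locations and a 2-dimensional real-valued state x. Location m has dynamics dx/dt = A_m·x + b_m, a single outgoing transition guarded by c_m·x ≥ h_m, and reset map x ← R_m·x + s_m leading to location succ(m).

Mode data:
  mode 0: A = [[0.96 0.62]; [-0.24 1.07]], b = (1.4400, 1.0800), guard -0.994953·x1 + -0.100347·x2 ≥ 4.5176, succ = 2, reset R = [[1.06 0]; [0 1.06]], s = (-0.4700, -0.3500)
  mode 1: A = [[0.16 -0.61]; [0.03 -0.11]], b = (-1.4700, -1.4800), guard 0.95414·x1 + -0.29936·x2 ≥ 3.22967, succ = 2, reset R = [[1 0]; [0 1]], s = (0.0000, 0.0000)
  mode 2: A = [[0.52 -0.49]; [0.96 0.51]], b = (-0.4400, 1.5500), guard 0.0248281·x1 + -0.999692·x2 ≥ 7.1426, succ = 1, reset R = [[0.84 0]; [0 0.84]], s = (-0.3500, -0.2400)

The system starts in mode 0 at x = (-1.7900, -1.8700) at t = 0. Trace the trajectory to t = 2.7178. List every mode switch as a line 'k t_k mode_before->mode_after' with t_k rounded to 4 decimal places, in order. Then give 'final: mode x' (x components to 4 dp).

Mode 0: guard c·x = 4.5176 hit at Δt = 0.9693 (t = 0.9693), x⁻ = (-4.3019, -2.3661) → reset → x⁺ = (-5.0300, -2.8580), jump to mode 2
Mode 2: guard c·x = 7.1426 hit at Δt = 0.7160 (t = 1.6853), x⁻ = (-5.6560, -7.2853) → reset → x⁺ = (-5.1011, -6.3596), jump to mode 1
Mode 1: flow for 1.0325 to horizon, guard not reached → x = (-3.0093, -7.2417)

1 0.9693 0->2
2 1.6853 2->1
final: 1 -3.0093 -7.2417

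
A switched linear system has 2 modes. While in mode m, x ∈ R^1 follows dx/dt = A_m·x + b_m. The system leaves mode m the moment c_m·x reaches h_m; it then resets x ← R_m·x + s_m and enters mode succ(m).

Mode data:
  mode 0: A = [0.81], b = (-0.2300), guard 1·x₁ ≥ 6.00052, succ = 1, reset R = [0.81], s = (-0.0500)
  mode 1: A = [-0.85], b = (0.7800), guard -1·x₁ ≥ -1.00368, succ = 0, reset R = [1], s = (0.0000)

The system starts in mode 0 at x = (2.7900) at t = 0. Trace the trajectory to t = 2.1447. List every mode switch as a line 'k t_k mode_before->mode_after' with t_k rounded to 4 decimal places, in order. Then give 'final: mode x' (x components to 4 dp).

Mode 0: guard c·x = 6.0005 hit at Δt = 1.0181 (t = 1.0181), x⁻ = (6.0005) → reset → x⁺ = (4.8104), jump to mode 1
Mode 1: flow for 1.1266 to horizon, guard not reached → x = (2.4117)

1 1.0181 0->1
final: 1 2.4117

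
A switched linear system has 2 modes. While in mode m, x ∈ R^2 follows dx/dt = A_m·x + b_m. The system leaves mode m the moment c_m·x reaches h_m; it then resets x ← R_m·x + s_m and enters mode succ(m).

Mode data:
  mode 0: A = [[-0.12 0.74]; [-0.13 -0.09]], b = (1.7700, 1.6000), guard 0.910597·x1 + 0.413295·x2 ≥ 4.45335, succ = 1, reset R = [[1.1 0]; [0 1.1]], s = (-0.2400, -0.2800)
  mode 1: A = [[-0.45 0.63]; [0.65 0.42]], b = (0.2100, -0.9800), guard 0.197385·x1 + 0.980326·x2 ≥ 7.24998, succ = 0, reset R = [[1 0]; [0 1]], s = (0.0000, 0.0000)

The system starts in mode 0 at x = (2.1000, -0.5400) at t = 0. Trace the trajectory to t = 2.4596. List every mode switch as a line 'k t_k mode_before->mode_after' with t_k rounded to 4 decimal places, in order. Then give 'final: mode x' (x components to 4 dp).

1 1.4031 0->1
final: 1 4.3061 3.8391

Mode 0: guard c·x = 4.4534 hit at Δt = 1.4031 (t = 1.4031), x⁻ = (4.3954, 1.0910) → reset → x⁺ = (4.5949, 0.9201), jump to mode 1
Mode 1: flow for 1.0565 to horizon, guard not reached → x = (4.3061, 3.8391)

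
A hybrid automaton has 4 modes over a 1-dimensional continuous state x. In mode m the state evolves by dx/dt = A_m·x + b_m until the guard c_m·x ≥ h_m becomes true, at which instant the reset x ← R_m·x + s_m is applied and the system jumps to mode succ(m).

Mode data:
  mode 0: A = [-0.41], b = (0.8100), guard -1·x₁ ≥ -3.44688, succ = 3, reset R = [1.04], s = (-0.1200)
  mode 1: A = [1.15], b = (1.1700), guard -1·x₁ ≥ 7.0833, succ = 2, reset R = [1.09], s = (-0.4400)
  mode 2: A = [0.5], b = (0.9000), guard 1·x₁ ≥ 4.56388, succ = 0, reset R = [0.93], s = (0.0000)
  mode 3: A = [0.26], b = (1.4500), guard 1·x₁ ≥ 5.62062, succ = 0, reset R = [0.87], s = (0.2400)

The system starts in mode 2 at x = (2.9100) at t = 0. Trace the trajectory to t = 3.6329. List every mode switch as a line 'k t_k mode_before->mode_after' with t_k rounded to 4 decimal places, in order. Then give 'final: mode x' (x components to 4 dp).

Mode 2: guard c·x = 4.5639 hit at Δt = 0.6019 (t = 0.6019), x⁻ = (4.5639) → reset → x⁺ = (4.2444), jump to mode 0
Mode 0: guard c·x = -3.4469 hit at Δt = 1.0564 (t = 1.6583), x⁻ = (3.4469) → reset → x⁺ = (3.4648), jump to mode 3
Mode 3: guard c·x = 5.6206 hit at Δt = 0.8225 (t = 2.4808), x⁻ = (5.6206) → reset → x⁺ = (5.1299), jump to mode 0
Mode 0: flow for 1.1521 to horizon, guard not reached → x = (3.9424)

1 0.6019 2->0
2 1.6583 0->3
3 2.4808 3->0
final: 0 3.9424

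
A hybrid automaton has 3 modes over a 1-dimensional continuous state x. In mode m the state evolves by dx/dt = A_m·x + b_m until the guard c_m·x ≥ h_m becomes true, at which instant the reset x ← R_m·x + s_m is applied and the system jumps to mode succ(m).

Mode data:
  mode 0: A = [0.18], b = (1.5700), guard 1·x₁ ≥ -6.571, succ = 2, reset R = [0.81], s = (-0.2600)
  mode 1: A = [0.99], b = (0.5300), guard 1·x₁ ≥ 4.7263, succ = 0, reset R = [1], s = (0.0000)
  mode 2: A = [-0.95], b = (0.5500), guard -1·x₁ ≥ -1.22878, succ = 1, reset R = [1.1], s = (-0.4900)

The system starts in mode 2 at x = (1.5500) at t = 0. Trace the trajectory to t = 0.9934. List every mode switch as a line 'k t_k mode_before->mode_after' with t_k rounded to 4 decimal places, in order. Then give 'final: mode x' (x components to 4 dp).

1 0.4228 2->1
final: 1 1.9223

Mode 2: guard c·x = -1.2288 hit at Δt = 0.4228 (t = 0.4228), x⁻ = (1.2288) → reset → x⁺ = (0.8617), jump to mode 1
Mode 1: flow for 0.5706 to horizon, guard not reached → x = (1.9223)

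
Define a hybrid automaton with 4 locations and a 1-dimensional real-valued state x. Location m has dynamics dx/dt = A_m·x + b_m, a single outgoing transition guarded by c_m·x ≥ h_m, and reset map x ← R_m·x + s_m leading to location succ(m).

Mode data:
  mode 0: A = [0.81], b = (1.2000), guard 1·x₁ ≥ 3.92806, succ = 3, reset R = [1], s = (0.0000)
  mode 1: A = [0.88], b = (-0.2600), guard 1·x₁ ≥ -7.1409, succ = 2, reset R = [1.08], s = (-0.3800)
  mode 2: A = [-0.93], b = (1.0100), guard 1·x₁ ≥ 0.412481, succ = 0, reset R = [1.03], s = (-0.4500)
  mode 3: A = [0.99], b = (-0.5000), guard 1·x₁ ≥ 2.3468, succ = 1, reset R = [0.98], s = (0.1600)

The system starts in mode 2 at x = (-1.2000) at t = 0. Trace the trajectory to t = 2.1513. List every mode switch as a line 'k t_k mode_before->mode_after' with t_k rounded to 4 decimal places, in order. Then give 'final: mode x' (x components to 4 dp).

Mode 2: guard c·x = 0.4125 hit at Δt = 1.3140 (t = 1.3140), x⁻ = (0.4125) → reset → x⁺ = (-0.0251), jump to mode 0
Mode 0: flow for 0.8373 to horizon, guard not reached → x = (1.3880)

1 1.3140 2->0
final: 0 1.3880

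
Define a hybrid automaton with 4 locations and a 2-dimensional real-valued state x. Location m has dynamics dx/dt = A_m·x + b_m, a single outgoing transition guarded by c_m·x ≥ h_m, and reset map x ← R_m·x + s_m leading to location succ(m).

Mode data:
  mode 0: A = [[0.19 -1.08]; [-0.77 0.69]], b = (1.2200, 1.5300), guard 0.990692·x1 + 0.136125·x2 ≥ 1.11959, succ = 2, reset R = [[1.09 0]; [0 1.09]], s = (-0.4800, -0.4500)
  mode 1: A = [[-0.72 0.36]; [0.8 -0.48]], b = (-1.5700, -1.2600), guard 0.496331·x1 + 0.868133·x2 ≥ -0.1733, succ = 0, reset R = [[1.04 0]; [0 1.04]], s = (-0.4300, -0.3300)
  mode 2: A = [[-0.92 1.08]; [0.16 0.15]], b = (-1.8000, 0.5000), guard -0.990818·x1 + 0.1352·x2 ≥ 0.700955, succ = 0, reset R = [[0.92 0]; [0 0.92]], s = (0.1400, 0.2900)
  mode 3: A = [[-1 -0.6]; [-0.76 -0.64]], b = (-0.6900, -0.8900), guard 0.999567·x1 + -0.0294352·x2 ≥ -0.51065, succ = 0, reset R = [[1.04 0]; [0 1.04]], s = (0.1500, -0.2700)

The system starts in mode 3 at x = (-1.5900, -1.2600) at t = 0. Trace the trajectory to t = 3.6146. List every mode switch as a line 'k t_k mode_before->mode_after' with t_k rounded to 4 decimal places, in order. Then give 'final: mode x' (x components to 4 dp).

Mode 3: guard c·x = -0.5107 hit at Δt = 1.4123 (t = 1.4123), x⁻ = (-0.5328, -0.7446) → reset → x⁺ = (-0.4041, -1.0444), jump to mode 0
Mode 0: guard c·x = 1.1196 hit at Δt = 0.7743 (t = 2.1866), x⁻ = (1.1972, -0.4882) → reset → x⁺ = (0.8249, -0.9821), jump to mode 2
Mode 2: guard c·x = 0.7010 hit at Δt = 0.6167 (t = 2.8033), x⁻ = (-0.8113, -0.7614) → reset → x⁺ = (-0.6064, -0.4105), jump to mode 0
Mode 0: flow for 0.8113 to horizon, guard not reached → x = (0.0826, 1.1078)

1 1.4123 3->0
2 2.1866 0->2
3 2.8033 2->0
final: 0 0.0826 1.1078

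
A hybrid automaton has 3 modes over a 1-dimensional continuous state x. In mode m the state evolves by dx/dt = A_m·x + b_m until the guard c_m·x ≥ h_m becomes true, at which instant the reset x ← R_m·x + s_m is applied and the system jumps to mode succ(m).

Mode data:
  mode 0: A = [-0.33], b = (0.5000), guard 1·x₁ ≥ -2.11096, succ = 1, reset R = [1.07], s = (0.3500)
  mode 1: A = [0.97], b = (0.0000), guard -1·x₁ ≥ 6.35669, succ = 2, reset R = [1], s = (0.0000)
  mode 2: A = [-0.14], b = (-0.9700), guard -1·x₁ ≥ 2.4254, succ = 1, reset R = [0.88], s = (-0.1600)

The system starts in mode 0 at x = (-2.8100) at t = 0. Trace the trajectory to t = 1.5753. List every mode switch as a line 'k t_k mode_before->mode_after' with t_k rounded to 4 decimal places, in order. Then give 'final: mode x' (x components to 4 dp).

1 0.5342 0->1
final: 1 -5.2399

Mode 0: guard c·x = -2.1110 hit at Δt = 0.5342 (t = 0.5342), x⁻ = (-2.1110) → reset → x⁺ = (-1.9087), jump to mode 1
Mode 1: flow for 1.0411 to horizon, guard not reached → x = (-5.2399)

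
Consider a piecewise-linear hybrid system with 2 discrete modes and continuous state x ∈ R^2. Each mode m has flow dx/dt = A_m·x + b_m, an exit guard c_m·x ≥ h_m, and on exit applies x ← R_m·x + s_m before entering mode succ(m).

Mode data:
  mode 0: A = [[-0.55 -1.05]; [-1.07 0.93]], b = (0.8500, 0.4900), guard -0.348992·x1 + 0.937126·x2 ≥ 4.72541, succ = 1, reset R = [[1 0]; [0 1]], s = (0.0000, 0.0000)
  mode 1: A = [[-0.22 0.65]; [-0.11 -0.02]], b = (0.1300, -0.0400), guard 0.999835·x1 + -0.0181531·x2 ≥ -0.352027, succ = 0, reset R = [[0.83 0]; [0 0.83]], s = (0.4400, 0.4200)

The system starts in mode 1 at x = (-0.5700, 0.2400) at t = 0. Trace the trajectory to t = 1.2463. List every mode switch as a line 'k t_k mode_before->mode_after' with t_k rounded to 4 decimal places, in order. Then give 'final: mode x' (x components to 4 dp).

1 0.5727 1->0
final: 0 -0.0286 1.5058

Mode 1: guard c·x = -0.3520 hit at Δt = 0.5727 (t = 0.5727), x⁻ = (-0.3477, 0.2431) → reset → x⁺ = (0.1514, 0.6218), jump to mode 0
Mode 0: flow for 0.6736 to horizon, guard not reached → x = (-0.0286, 1.5058)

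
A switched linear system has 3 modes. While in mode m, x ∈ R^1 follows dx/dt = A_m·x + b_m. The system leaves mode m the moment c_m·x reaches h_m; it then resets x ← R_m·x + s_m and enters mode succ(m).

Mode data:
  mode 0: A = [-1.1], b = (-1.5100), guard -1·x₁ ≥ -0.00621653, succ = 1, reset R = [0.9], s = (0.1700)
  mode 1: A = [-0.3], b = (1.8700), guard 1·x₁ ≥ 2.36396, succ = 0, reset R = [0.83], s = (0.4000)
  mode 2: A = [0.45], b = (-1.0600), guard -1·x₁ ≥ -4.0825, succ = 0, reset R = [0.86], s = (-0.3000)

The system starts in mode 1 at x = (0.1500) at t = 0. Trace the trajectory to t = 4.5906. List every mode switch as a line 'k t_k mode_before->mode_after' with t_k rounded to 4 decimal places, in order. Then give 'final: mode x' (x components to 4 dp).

1 1.5082 1->0
2 2.4140 0->1
3 3.9081 1->0
final: 0 0.3902

Mode 1: guard c·x = 2.3640 hit at Δt = 1.5082 (t = 1.5082), x⁻ = (2.3640) → reset → x⁺ = (2.3621), jump to mode 0
Mode 0: guard c·x = -0.0062 hit at Δt = 0.9058 (t = 2.4140), x⁻ = (0.0062) → reset → x⁺ = (0.1756), jump to mode 1
Mode 1: guard c·x = 2.3640 hit at Δt = 1.4941 (t = 3.9081), x⁻ = (2.3640) → reset → x⁺ = (2.3621), jump to mode 0
Mode 0: flow for 0.6825 to horizon, guard not reached → x = (0.3902)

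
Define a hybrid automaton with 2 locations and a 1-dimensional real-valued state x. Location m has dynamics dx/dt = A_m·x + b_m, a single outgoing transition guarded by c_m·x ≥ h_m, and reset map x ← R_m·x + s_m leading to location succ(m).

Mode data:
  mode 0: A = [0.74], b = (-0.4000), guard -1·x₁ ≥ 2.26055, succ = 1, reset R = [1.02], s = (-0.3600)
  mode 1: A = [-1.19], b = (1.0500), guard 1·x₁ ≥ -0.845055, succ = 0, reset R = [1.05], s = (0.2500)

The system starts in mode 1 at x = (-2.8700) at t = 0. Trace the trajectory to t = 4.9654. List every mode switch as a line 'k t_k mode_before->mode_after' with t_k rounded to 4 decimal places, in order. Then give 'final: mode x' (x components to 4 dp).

1 0.6519 1->0
2 1.8226 0->1
3 2.4275 1->0
4 3.5982 0->1
5 4.2030 1->0
final: 0 -1.5301

Mode 1: guard c·x = -0.8451 hit at Δt = 0.6519 (t = 0.6519), x⁻ = (-0.8451) → reset → x⁺ = (-0.6373), jump to mode 0
Mode 0: guard c·x = 2.2605 hit at Δt = 1.1707 (t = 1.8226), x⁻ = (-2.2606) → reset → x⁺ = (-2.6658), jump to mode 1
Mode 1: guard c·x = -0.8451 hit at Δt = 0.6049 (t = 2.4275), x⁻ = (-0.8451) → reset → x⁺ = (-0.6373), jump to mode 0
Mode 0: guard c·x = 2.2605 hit at Δt = 1.1707 (t = 3.5982), x⁻ = (-2.2605) → reset → x⁺ = (-2.6658), jump to mode 1
Mode 1: guard c·x = -0.8451 hit at Δt = 0.6049 (t = 4.2030), x⁻ = (-0.8451) → reset → x⁺ = (-0.6373), jump to mode 0
Mode 0: flow for 0.7624 to horizon, guard not reached → x = (-1.5301)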